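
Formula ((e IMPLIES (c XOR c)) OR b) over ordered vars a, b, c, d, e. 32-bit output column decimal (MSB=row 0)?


Formula: ((e IMPLIES (c XOR c)) OR b) over a, b, c, d, e (32 rows)
Evaluate each row (bits = a,b,c,d,e, MSB first):
  row 0 [00000]: ((0 IMPLIES (0 XOR 0)) OR 0) -> 1
  row 1 [00001]: ((1 IMPLIES (0 XOR 0)) OR 0) -> 0
  row 2 [00010]: ((0 IMPLIES (0 XOR 0)) OR 0) -> 1
  row 3 [00011]: ((1 IMPLIES (0 XOR 0)) OR 0) -> 0
  row 4 [00100]: ((0 IMPLIES (1 XOR 1)) OR 0) -> 1
  row 5 [00101]: ((1 IMPLIES (1 XOR 1)) OR 0) -> 0
  row 6 [00110]: ((0 IMPLIES (1 XOR 1)) OR 0) -> 1
  row 7 [00111]: ((1 IMPLIES (1 XOR 1)) OR 0) -> 0
  row 8 [01000]: ((0 IMPLIES (0 XOR 0)) OR 1) -> 1
  row 9 [01001]: ((1 IMPLIES (0 XOR 0)) OR 1) -> 1
  row 10 [01010]: ((0 IMPLIES (0 XOR 0)) OR 1) -> 1
  row 11 [01011]: ((1 IMPLIES (0 XOR 0)) OR 1) -> 1
  row 12 [01100]: ((0 IMPLIES (1 XOR 1)) OR 1) -> 1
  row 13 [01101]: ((1 IMPLIES (1 XOR 1)) OR 1) -> 1
  row 14 [01110]: ((0 IMPLIES (1 XOR 1)) OR 1) -> 1
  row 15 [01111]: ((1 IMPLIES (1 XOR 1)) OR 1) -> 1
  row 16 [10000]: ((0 IMPLIES (0 XOR 0)) OR 0) -> 1
  row 17 [10001]: ((1 IMPLIES (0 XOR 0)) OR 0) -> 0
  row 18 [10010]: ((0 IMPLIES (0 XOR 0)) OR 0) -> 1
  row 19 [10011]: ((1 IMPLIES (0 XOR 0)) OR 0) -> 0
  row 20 [10100]: ((0 IMPLIES (1 XOR 1)) OR 0) -> 1
  row 21 [10101]: ((1 IMPLIES (1 XOR 1)) OR 0) -> 0
  row 22 [10110]: ((0 IMPLIES (1 XOR 1)) OR 0) -> 1
  row 23 [10111]: ((1 IMPLIES (1 XOR 1)) OR 0) -> 0
  row 24 [11000]: ((0 IMPLIES (0 XOR 0)) OR 1) -> 1
  row 25 [11001]: ((1 IMPLIES (0 XOR 0)) OR 1) -> 1
  row 26 [11010]: ((0 IMPLIES (0 XOR 0)) OR 1) -> 1
  row 27 [11011]: ((1 IMPLIES (0 XOR 0)) OR 1) -> 1
  row 28 [11100]: ((0 IMPLIES (1 XOR 1)) OR 1) -> 1
  row 29 [11101]: ((1 IMPLIES (1 XOR 1)) OR 1) -> 1
  row 30 [11110]: ((0 IMPLIES (1 XOR 1)) OR 1) -> 1
  row 31 [11111]: ((1 IMPLIES (1 XOR 1)) OR 1) -> 1
Full result column, 4 rows per line (a,b,c fixed per line; d,e runs 00..11 left to right):
  rows 0-3 [a,b,c=000]: 1010  = hex A
  rows 4-7 [a,b,c=001]: 1010  = hex A
  rows 8-11 [a,b,c=010]: 1111  = hex F
  rows 12-15 [a,b,c=011]: 1111  = hex F
  rows 16-19 [a,b,c=100]: 1010  = hex A
  rows 20-23 [a,b,c=101]: 1010  = hex A
  rows 24-27 [a,b,c=110]: 1111  = hex F
  rows 28-31 [a,b,c=111]: 1111  = hex F
Output column (row 0 .. row 31) = 10101010111111111010101011111111
Output column grouped in 4s = 1010 1010 1111 1111 1010 1010 1111 1111 = 0xAAFFAAFF
Convert to decimal digit by digit (value = value*16 + digit):
  A -> 10
  10*16 + 10 (A) = 170
  170*16 + 15 (F) = 2735
  2735*16 + 15 (F) = 43775
  43775*16 + 10 (A) = 700410
  700410*16 + 10 (A) = 11206570
  11206570*16 + 15 (F) = 179305135
  179305135*16 + 15 (F) = 2868882175
Decimal = 2868882175

2868882175


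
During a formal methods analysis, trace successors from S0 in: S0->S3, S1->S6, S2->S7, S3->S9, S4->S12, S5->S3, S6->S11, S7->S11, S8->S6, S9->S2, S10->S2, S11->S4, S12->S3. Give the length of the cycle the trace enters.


Trace from S0 until a state repeats:
  S0 -> S3 -> S9 -> S2 -> S7 -> S11 -> S4 -> S12 -> S3
S3 first seen at step 1, revisited at step 8.
Cycle length = 8 - 1 = 7

7


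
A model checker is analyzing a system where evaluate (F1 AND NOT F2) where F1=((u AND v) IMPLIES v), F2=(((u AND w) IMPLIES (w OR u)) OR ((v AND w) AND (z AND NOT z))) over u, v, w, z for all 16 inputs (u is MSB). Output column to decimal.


F1 = ((u AND v) IMPLIES v)
F2 = (((u AND w) IMPLIES (w OR u)) OR ((v AND w) AND (z AND NOT z)))
Counterexample to F1=>F2 is where F1=1 and F2=0.
Evaluate each row (bits = u,v,w,z, MSB first):
  row 0 [0000]: F1=1 F2=1 -> F1&~F2 -> 0
  row 1 [0001]: F1=1 F2=1 -> F1&~F2 -> 0
  row 2 [0010]: F1=1 F2=1 -> F1&~F2 -> 0
  row 3 [0011]: F1=1 F2=1 -> F1&~F2 -> 0
  row 4 [0100]: F1=1 F2=1 -> F1&~F2 -> 0
  row 5 [0101]: F1=1 F2=1 -> F1&~F2 -> 0
  row 6 [0110]: F1=1 F2=1 -> F1&~F2 -> 0
  row 7 [0111]: F1=1 F2=1 -> F1&~F2 -> 0
  row 8 [1000]: F1=1 F2=1 -> F1&~F2 -> 0
  row 9 [1001]: F1=1 F2=1 -> F1&~F2 -> 0
  row 10 [1010]: F1=1 F2=1 -> F1&~F2 -> 0
  row 11 [1011]: F1=1 F2=1 -> F1&~F2 -> 0
  row 12 [1100]: F1=1 F2=1 -> F1&~F2 -> 0
  row 13 [1101]: F1=1 F2=1 -> F1&~F2 -> 0
  row 14 [1110]: F1=1 F2=1 -> F1&~F2 -> 0
  row 15 [1111]: F1=1 F2=1 -> F1&~F2 -> 0
Full result column, 4 rows per line (u,v fixed per line; w,z runs 00..11 left to right):
  rows 0-3 [u,v=00]: 0000  = hex 0
  rows 4-7 [u,v=01]: 0000  = hex 0
  rows 8-11 [u,v=10]: 0000  = hex 0
  rows 12-15 [u,v=11]: 0000  = hex 0
Counterexample vector (row 0 .. row 15) = 0000000000000000
Output column grouped in 4s = 0000 0000 0000 0000 = 0x0000
Convert to decimal digit by digit (value = value*16 + digit):
  0 -> 0
  0*16 + 0 = 0
  0*16 + 0 = 0
  0*16 + 0 = 0
Decimal = 0

0


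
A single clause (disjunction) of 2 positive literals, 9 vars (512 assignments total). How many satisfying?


Step 1: Total=2^9=512
Step 2: Unsat when all 2 false: 2^7=128
Step 3: Sat=512-128=384

384


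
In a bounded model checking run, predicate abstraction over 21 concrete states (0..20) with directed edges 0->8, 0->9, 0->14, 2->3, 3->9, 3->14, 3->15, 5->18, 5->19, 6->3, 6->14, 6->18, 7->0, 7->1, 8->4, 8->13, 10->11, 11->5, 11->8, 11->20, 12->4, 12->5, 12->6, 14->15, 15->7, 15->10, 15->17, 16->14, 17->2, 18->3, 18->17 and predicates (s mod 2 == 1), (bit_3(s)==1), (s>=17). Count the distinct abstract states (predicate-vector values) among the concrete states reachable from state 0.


BFS from 0:
Concrete reachable: {0, 1, 2, 3, 4, 5, 7, 8, 9, 10, 11, 13, 14, 15, 17, 18, 19, 20}
Abstract via predicates (s mod 2 == 1), (bit_3(s)==1), (s>=17):
  (0,0,0) <- {0, 2, 4}
  (0,0,1) <- {18, 20}
  (0,1,0) <- {8, 10, 14}
  (1,0,0) <- {1, 3, 5, 7}
  (1,0,1) <- {17, 19}
  (1,1,0) <- {9, 11, 13, 15}
Distinct abstract states = 6

6


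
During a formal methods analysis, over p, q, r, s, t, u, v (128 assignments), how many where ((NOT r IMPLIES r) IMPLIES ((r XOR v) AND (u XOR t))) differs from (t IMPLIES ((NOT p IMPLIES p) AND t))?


F1 = ((NOT r IMPLIES r) IMPLIES ((r XOR v) AND (u XOR t)))
F2 = (t IMPLIES ((NOT p IMPLIES p) AND t))
Evaluate both on each of 128 rows (bits = p,q,r,s,t,u,v):
  row 0 [0000000]: F1=1 F2=1 -> 0
  row 1 [0000001]: F1=1 F2=1 -> 0
  row 2 [0000010]: F1=1 F2=1 -> 0
  row 3 [0000011]: F1=1 F2=1 -> 0
  row 4 [0000100]: F1=1 F2=0 (differ) -> 1
  (every remaining row is evaluated the same way; all 128 results are listed next)
Full result column, 8 rows per line (p,q,r,s fixed per line; t,u,v runs 000..111 left to right):
  rows 0-7 [p,q,r,s=0000]: 00001111  (ones: 4)
  rows 8-15 [p,q,r,s=0001]: 00001111  (ones: 4)
  rows 16-23 [p,q,r,s=0010]: 11011000  (ones: 4)
  rows 24-31 [p,q,r,s=0011]: 11011000  (ones: 4)
  rows 32-39 [p,q,r,s=0100]: 00001111  (ones: 4)
  rows 40-47 [p,q,r,s=0101]: 00001111  (ones: 4)
  rows 48-55 [p,q,r,s=0110]: 11011000  (ones: 4)
  rows 56-63 [p,q,r,s=0111]: 11011000  (ones: 4)
  rows 64-71 [p,q,r,s=1000]: 00000000  (ones: 0)
  rows 72-79 [p,q,r,s=1001]: 00000000  (ones: 0)
  rows 80-87 [p,q,r,s=1010]: 11010111  (ones: 6)
  rows 88-95 [p,q,r,s=1011]: 11010111  (ones: 6)
  rows 96-103 [p,q,r,s=1100]: 00000000  (ones: 0)
  rows 104-111 [p,q,r,s=1101]: 00000000  (ones: 0)
  rows 112-119 [p,q,r,s=1110]: 11010111  (ones: 6)
  rows 120-127 [p,q,r,s=1111]: 11010111  (ones: 6)
Disagreements = 4+4+4+4+4+4+4+4+0+0+6+6+0+0+6+6 = 56

56


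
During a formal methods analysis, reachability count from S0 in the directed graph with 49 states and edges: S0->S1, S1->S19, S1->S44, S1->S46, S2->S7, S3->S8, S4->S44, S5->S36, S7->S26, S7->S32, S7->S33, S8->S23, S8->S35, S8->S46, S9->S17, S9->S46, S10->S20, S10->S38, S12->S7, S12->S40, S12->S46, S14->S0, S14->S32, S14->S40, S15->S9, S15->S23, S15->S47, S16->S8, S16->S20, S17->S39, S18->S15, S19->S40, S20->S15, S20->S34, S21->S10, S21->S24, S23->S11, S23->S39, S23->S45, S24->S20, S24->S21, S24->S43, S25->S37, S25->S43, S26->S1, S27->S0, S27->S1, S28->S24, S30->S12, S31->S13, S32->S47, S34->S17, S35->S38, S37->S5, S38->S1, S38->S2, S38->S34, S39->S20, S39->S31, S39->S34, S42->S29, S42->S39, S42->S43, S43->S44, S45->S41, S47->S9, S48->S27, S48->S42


BFS from S0:
  layer 0: {S0}
  layer 1: {S1}
  layer 2: {S19, S44, S46}
  layer 3: {S40}
Reachable set: {S0, S1, S19, S40, S44, S46}
Count = 6

6


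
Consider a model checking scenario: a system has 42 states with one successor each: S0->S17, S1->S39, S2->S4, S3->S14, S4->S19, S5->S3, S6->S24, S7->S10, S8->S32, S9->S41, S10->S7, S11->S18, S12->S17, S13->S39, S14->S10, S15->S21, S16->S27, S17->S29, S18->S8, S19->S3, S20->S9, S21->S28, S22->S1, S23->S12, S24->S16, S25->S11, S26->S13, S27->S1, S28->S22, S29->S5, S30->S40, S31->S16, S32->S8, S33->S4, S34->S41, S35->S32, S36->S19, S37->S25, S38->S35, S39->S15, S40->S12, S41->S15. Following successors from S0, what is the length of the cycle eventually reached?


Trace from S0 until a state repeats:
  S0 -> S17 -> S29 -> S5 -> S3 -> S14 -> S10 -> S7 -> S10
S10 first seen at step 6, revisited at step 8.
Cycle length = 8 - 6 = 2

2


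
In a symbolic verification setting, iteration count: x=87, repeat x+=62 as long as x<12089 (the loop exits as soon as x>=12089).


Step 1: x goes from 87 toward 12089 by 62; the body runs while x<12089, so iterations = ceil((bound-start)/step)
Step 2: Distance=12002
Step 3: ceil(12002/62)=194

194


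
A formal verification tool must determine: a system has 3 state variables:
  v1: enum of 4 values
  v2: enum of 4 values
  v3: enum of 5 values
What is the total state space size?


State space = product of domain sizes of all variables.
Domain sizes:
  v1 (enum of 4 values): 4
  v2 (enum of 4 values): 4
  v3 (enum of 5 values): 5
Product = 4 * 4 * 5 = 80

80


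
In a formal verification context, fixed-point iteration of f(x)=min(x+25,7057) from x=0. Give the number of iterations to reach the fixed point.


Step 1: x=0, cap=7057, increment=25
Step 2: x grows by 25 each step until capped at 7057; fixed point is x=7057
Step 3: iterations = ceil(7057/25) = 283

283


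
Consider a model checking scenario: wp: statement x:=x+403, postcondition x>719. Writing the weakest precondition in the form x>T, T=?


Formula: wp(x:=E, P) = P[E/x] (substitute E for x in postcondition)
Step 1: Postcondition: x>719
Step 2: Substitute x+403 for x: x+403>719
Step 3: Solve for x: x > 719-403 = 316

316


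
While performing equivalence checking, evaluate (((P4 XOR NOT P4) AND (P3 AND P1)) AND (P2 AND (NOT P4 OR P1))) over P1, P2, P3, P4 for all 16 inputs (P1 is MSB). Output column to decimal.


Formula: (((P4 XOR NOT P4) AND (P3 AND P1)) AND (P2 AND (NOT P4 OR P1))) over P1, P2, P3, P4 (16 rows)
Evaluate each row (bits = P1,P2,P3,P4, MSB first):
  row 0 [0000]: (((0 XOR NOT 0) AND (0 AND 0)) AND (0 AND (NOT 0 OR 0))) -> 0
  row 1 [0001]: (((1 XOR NOT 1) AND (0 AND 0)) AND (0 AND (NOT 1 OR 0))) -> 0
  row 2 [0010]: (((0 XOR NOT 0) AND (1 AND 0)) AND (0 AND (NOT 0 OR 0))) -> 0
  row 3 [0011]: (((1 XOR NOT 1) AND (1 AND 0)) AND (0 AND (NOT 1 OR 0))) -> 0
  row 4 [0100]: (((0 XOR NOT 0) AND (0 AND 0)) AND (1 AND (NOT 0 OR 0))) -> 0
  row 5 [0101]: (((1 XOR NOT 1) AND (0 AND 0)) AND (1 AND (NOT 1 OR 0))) -> 0
  row 6 [0110]: (((0 XOR NOT 0) AND (1 AND 0)) AND (1 AND (NOT 0 OR 0))) -> 0
  row 7 [0111]: (((1 XOR NOT 1) AND (1 AND 0)) AND (1 AND (NOT 1 OR 0))) -> 0
  row 8 [1000]: (((0 XOR NOT 0) AND (0 AND 1)) AND (0 AND (NOT 0 OR 1))) -> 0
  row 9 [1001]: (((1 XOR NOT 1) AND (0 AND 1)) AND (0 AND (NOT 1 OR 1))) -> 0
  row 10 [1010]: (((0 XOR NOT 0) AND (1 AND 1)) AND (0 AND (NOT 0 OR 1))) -> 0
  row 11 [1011]: (((1 XOR NOT 1) AND (1 AND 1)) AND (0 AND (NOT 1 OR 1))) -> 0
  row 12 [1100]: (((0 XOR NOT 0) AND (0 AND 1)) AND (1 AND (NOT 0 OR 1))) -> 0
  row 13 [1101]: (((1 XOR NOT 1) AND (0 AND 1)) AND (1 AND (NOT 1 OR 1))) -> 0
  row 14 [1110]: (((0 XOR NOT 0) AND (1 AND 1)) AND (1 AND (NOT 0 OR 1))) -> 1
  row 15 [1111]: (((1 XOR NOT 1) AND (1 AND 1)) AND (1 AND (NOT 1 OR 1))) -> 1
Full result column, 4 rows per line (P1,P2 fixed per line; P3,P4 runs 00..11 left to right):
  rows 0-3 [P1,P2=00]: 0000  = hex 0
  rows 4-7 [P1,P2=01]: 0000  = hex 0
  rows 8-11 [P1,P2=10]: 0000  = hex 0
  rows 12-15 [P1,P2=11]: 0011  = hex 3
Output column (row 0 .. row 15) = 0000000000000011
Output column grouped in 4s = 0000 0000 0000 0011 = 0x0003
Convert to decimal digit by digit (value = value*16 + digit):
  0 -> 0
  0*16 + 0 = 0
  0*16 + 0 = 0
  0*16 + 3 = 3
Decimal = 3

3


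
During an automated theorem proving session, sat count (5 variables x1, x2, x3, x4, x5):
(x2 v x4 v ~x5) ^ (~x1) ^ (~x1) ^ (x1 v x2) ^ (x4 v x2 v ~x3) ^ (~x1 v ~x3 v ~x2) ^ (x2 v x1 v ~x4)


CNF with 7 clauses over 5 vars (32 assignments).
An assignment satisfies CNF iff every clause has >=1 true literal.
Check each row (bits = x1,x2,x3,x4,x5; clause T/F shown):
  row 0 [00000]: clauses=TTTFTTT -> 0
  row 1 [00001]: clauses=FTTFTTT -> 0
  row 2 [00010]: clauses=TTTFTTF -> 0
  row 3 [00011]: clauses=TTTFTTF -> 0
  row 4 [00100]: clauses=TTTFFTT -> 0
  row 5 [00101]: clauses=FTTFFTT -> 0
  row 6 [00110]: clauses=TTTFTTF -> 0
  row 7 [00111]: clauses=TTTFTTF -> 0
  row 8 [01000]: clauses=TTTTTTT -> 1
  row 9 [01001]: clauses=TTTTTTT -> 1
  row 10 [01010]: clauses=TTTTTTT -> 1
  row 11 [01011]: clauses=TTTTTTT -> 1
  row 12 [01100]: clauses=TTTTTTT -> 1
  row 13 [01101]: clauses=TTTTTTT -> 1
  row 14 [01110]: clauses=TTTTTTT -> 1
  row 15 [01111]: clauses=TTTTTTT -> 1
  row 16 [10000]: clauses=TFFTTTT -> 0
  row 17 [10001]: clauses=FFFTTTT -> 0
  row 18 [10010]: clauses=TFFTTTT -> 0
  row 19 [10011]: clauses=TFFTTTT -> 0
  row 20 [10100]: clauses=TFFTFTT -> 0
  row 21 [10101]: clauses=FFFTFTT -> 0
  row 22 [10110]: clauses=TFFTTTT -> 0
  row 23 [10111]: clauses=TFFTTTT -> 0
  row 24 [11000]: clauses=TFFTTTT -> 0
  row 25 [11001]: clauses=TFFTTTT -> 0
  row 26 [11010]: clauses=TFFTTTT -> 0
  row 27 [11011]: clauses=TFFTTTT -> 0
  row 28 [11100]: clauses=TFFTTFT -> 0
  row 29 [11101]: clauses=TFFTTFT -> 0
  row 30 [11110]: clauses=TFFTTFT -> 0
  row 31 [11111]: clauses=TFFTTFT -> 0
Full result column, 8 rows per line (x1,x2 fixed per line; x3,x4,x5 runs 000..111 left to right):
  rows 0-7 [x1,x2=00]: 00000000  (ones: 0)
  rows 8-15 [x1,x2=01]: 11111111  (ones: 8)
  rows 16-23 [x1,x2=10]: 00000000  (ones: 0)
  rows 24-31 [x1,x2=11]: 00000000  (ones: 0)
Satisfying assignments = 0+8+0+0 = 8

8


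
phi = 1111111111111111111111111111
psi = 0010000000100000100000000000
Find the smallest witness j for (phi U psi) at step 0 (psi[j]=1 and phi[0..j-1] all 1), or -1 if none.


(phi U psi) at 0: need smallest j with psi[j]=1 and phi[i]=1 for all i in [0,j).
Scan from step 0:
  step 0: phi=1, psi=0 -> continue
  step 1: phi=1, psi=0 -> continue
  step 2: psi=1 and phi held for [0,2) -> witness found
Witness step = 2

2


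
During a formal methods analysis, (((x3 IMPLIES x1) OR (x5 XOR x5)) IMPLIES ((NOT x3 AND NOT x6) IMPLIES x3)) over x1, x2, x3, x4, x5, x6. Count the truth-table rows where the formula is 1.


Formula: (((x3 IMPLIES x1) OR (x5 XOR x5)) IMPLIES ((NOT x3 AND NOT x6) IMPLIES x3)) over 6 vars (64 rows)
Evaluate each row (x1, x2, x3, x4, x5, x6 as bits, MSB first):
  row 0 [000000]: (((0 IMPLIES 0) OR (0 XOR 0)) IMPLIES ((NOT 0 AND NOT 0) IMPLIES 0)) -> 0
  row 1 [000001]: (((0 IMPLIES 0) OR (0 XOR 0)) IMPLIES ((NOT 0 AND NOT 1) IMPLIES 0)) -> 1
  row 2 [000010]: (((0 IMPLIES 0) OR (1 XOR 1)) IMPLIES ((NOT 0 AND NOT 0) IMPLIES 0)) -> 0
  row 3 [000011]: (((0 IMPLIES 0) OR (1 XOR 1)) IMPLIES ((NOT 0 AND NOT 1) IMPLIES 0)) -> 1
  row 4 [000100]: (((0 IMPLIES 0) OR (0 XOR 0)) IMPLIES ((NOT 0 AND NOT 0) IMPLIES 0)) -> 0
  (every remaining row is evaluated the same way; all 64 results are listed next)
Full result column, 8 rows per line (x1,x2,x3 fixed per line; x4,x5,x6 runs 000..111 left to right):
  rows 0-7 [x1,x2,x3=000]: 01010101  (ones: 4)
  rows 8-15 [x1,x2,x3=001]: 11111111  (ones: 8)
  rows 16-23 [x1,x2,x3=010]: 01010101  (ones: 4)
  rows 24-31 [x1,x2,x3=011]: 11111111  (ones: 8)
  rows 32-39 [x1,x2,x3=100]: 01010101  (ones: 4)
  rows 40-47 [x1,x2,x3=101]: 11111111  (ones: 8)
  rows 48-55 [x1,x2,x3=110]: 01010101  (ones: 4)
  rows 56-63 [x1,x2,x3=111]: 11111111  (ones: 8)
Count of 1-rows = 4+8+4+8+4+8+4+8 = 48

48


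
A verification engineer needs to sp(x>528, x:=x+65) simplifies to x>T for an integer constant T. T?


Formula: sp(P, x:=E) = exists old_x. (x = E[old_x/x]) AND P[old_x/x] (old_x is the value of x before the assignment; eliminate old_x by solving x = E[old_x/x] for old_x)
Step 1: Precondition P: x>528, i.e. old_x > 528
Step 2: Assignment gives x = old_x + 65, so old_x = x - 65
Step 3: Substitute into P: x - 65 > 528
Step 4: Simplify: x > 528+65 = 593

593


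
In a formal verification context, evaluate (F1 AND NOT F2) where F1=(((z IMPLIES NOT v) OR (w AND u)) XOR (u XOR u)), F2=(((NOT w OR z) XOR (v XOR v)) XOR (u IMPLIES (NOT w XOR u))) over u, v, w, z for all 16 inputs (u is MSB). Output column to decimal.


F1 = (((z IMPLIES NOT v) OR (w AND u)) XOR (u XOR u))
F2 = (((NOT w OR z) XOR (v XOR v)) XOR (u IMPLIES (NOT w XOR u)))
Counterexample to F1=>F2 is where F1=1 and F2=0.
Evaluate each row (bits = u,v,w,z, MSB first):
  row 0 [0000]: F1=1 F2=0 -> F1&~F2 -> 1
  row 1 [0001]: F1=1 F2=0 -> F1&~F2 -> 1
  row 2 [0010]: F1=1 F2=1 -> F1&~F2 -> 0
  row 3 [0011]: F1=1 F2=0 -> F1&~F2 -> 1
  row 4 [0100]: F1=1 F2=0 -> F1&~F2 -> 1
  row 5 [0101]: F1=0 F2=0 -> F1&~F2 -> 0
  row 6 [0110]: F1=1 F2=1 -> F1&~F2 -> 0
  row 7 [0111]: F1=0 F2=0 -> F1&~F2 -> 0
  row 8 [1000]: F1=1 F2=1 -> F1&~F2 -> 0
  row 9 [1001]: F1=1 F2=1 -> F1&~F2 -> 0
  row 10 [1010]: F1=1 F2=1 -> F1&~F2 -> 0
  row 11 [1011]: F1=1 F2=0 -> F1&~F2 -> 1
  row 12 [1100]: F1=1 F2=1 -> F1&~F2 -> 0
  row 13 [1101]: F1=0 F2=1 -> F1&~F2 -> 0
  row 14 [1110]: F1=1 F2=1 -> F1&~F2 -> 0
  row 15 [1111]: F1=1 F2=0 -> F1&~F2 -> 1
Full result column, 4 rows per line (u,v fixed per line; w,z runs 00..11 left to right):
  rows 0-3 [u,v=00]: 1101  = hex D
  rows 4-7 [u,v=01]: 1000  = hex 8
  rows 8-11 [u,v=10]: 0001  = hex 1
  rows 12-15 [u,v=11]: 0001  = hex 1
Counterexample vector (row 0 .. row 15) = 1101100000010001
Output column grouped in 4s = 1101 1000 0001 0001 = 0xD811
Convert to decimal digit by digit (value = value*16 + digit):
  D -> 13
  13*16 + 8 = 216
  216*16 + 1 = 3457
  3457*16 + 1 = 55313
Decimal = 55313

55313


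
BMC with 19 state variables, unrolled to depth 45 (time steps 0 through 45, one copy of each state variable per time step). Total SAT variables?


BMC unrolls to depth k, creating one copy of each state var for steps 0..k.
Step count = 45 + 1 = 46 (steps 0 through 45)
Vars per step = 19
Total = 19 * 46 = 874

874


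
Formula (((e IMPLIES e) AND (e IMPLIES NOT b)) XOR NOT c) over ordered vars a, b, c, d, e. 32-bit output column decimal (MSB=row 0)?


Formula: (((e IMPLIES e) AND (e IMPLIES NOT b)) XOR NOT c) over a, b, c, d, e (32 rows)
Evaluate each row (bits = a,b,c,d,e, MSB first):
  row 0 [00000]: (((0 IMPLIES 0) AND (0 IMPLIES NOT 0)) XOR NOT 0) -> 0
  row 1 [00001]: (((1 IMPLIES 1) AND (1 IMPLIES NOT 0)) XOR NOT 0) -> 0
  row 2 [00010]: (((0 IMPLIES 0) AND (0 IMPLIES NOT 0)) XOR NOT 0) -> 0
  row 3 [00011]: (((1 IMPLIES 1) AND (1 IMPLIES NOT 0)) XOR NOT 0) -> 0
  row 4 [00100]: (((0 IMPLIES 0) AND (0 IMPLIES NOT 0)) XOR NOT 1) -> 1
  row 5 [00101]: (((1 IMPLIES 1) AND (1 IMPLIES NOT 0)) XOR NOT 1) -> 1
  row 6 [00110]: (((0 IMPLIES 0) AND (0 IMPLIES NOT 0)) XOR NOT 1) -> 1
  row 7 [00111]: (((1 IMPLIES 1) AND (1 IMPLIES NOT 0)) XOR NOT 1) -> 1
  row 8 [01000]: (((0 IMPLIES 0) AND (0 IMPLIES NOT 1)) XOR NOT 0) -> 0
  row 9 [01001]: (((1 IMPLIES 1) AND (1 IMPLIES NOT 1)) XOR NOT 0) -> 1
  row 10 [01010]: (((0 IMPLIES 0) AND (0 IMPLIES NOT 1)) XOR NOT 0) -> 0
  row 11 [01011]: (((1 IMPLIES 1) AND (1 IMPLIES NOT 1)) XOR NOT 0) -> 1
  row 12 [01100]: (((0 IMPLIES 0) AND (0 IMPLIES NOT 1)) XOR NOT 1) -> 1
  row 13 [01101]: (((1 IMPLIES 1) AND (1 IMPLIES NOT 1)) XOR NOT 1) -> 0
  row 14 [01110]: (((0 IMPLIES 0) AND (0 IMPLIES NOT 1)) XOR NOT 1) -> 1
  row 15 [01111]: (((1 IMPLIES 1) AND (1 IMPLIES NOT 1)) XOR NOT 1) -> 0
  row 16 [10000]: (((0 IMPLIES 0) AND (0 IMPLIES NOT 0)) XOR NOT 0) -> 0
  row 17 [10001]: (((1 IMPLIES 1) AND (1 IMPLIES NOT 0)) XOR NOT 0) -> 0
  row 18 [10010]: (((0 IMPLIES 0) AND (0 IMPLIES NOT 0)) XOR NOT 0) -> 0
  row 19 [10011]: (((1 IMPLIES 1) AND (1 IMPLIES NOT 0)) XOR NOT 0) -> 0
  row 20 [10100]: (((0 IMPLIES 0) AND (0 IMPLIES NOT 0)) XOR NOT 1) -> 1
  row 21 [10101]: (((1 IMPLIES 1) AND (1 IMPLIES NOT 0)) XOR NOT 1) -> 1
  row 22 [10110]: (((0 IMPLIES 0) AND (0 IMPLIES NOT 0)) XOR NOT 1) -> 1
  row 23 [10111]: (((1 IMPLIES 1) AND (1 IMPLIES NOT 0)) XOR NOT 1) -> 1
  row 24 [11000]: (((0 IMPLIES 0) AND (0 IMPLIES NOT 1)) XOR NOT 0) -> 0
  row 25 [11001]: (((1 IMPLIES 1) AND (1 IMPLIES NOT 1)) XOR NOT 0) -> 1
  row 26 [11010]: (((0 IMPLIES 0) AND (0 IMPLIES NOT 1)) XOR NOT 0) -> 0
  row 27 [11011]: (((1 IMPLIES 1) AND (1 IMPLIES NOT 1)) XOR NOT 0) -> 1
  row 28 [11100]: (((0 IMPLIES 0) AND (0 IMPLIES NOT 1)) XOR NOT 1) -> 1
  row 29 [11101]: (((1 IMPLIES 1) AND (1 IMPLIES NOT 1)) XOR NOT 1) -> 0
  row 30 [11110]: (((0 IMPLIES 0) AND (0 IMPLIES NOT 1)) XOR NOT 1) -> 1
  row 31 [11111]: (((1 IMPLIES 1) AND (1 IMPLIES NOT 1)) XOR NOT 1) -> 0
Full result column, 4 rows per line (a,b,c fixed per line; d,e runs 00..11 left to right):
  rows 0-3 [a,b,c=000]: 0000  = hex 0
  rows 4-7 [a,b,c=001]: 1111  = hex F
  rows 8-11 [a,b,c=010]: 0101  = hex 5
  rows 12-15 [a,b,c=011]: 1010  = hex A
  rows 16-19 [a,b,c=100]: 0000  = hex 0
  rows 20-23 [a,b,c=101]: 1111  = hex F
  rows 24-27 [a,b,c=110]: 0101  = hex 5
  rows 28-31 [a,b,c=111]: 1010  = hex A
Output column (row 0 .. row 31) = 00001111010110100000111101011010
Output column grouped in 4s = 0000 1111 0101 1010 0000 1111 0101 1010 = 0x0F5A0F5A
Convert to decimal digit by digit (value = value*16 + digit):
  0 -> 0
  0*16 + 15 (F) = 15
  15*16 + 5 = 245
  245*16 + 10 (A) = 3930
  3930*16 + 0 = 62880
  62880*16 + 15 (F) = 1006095
  1006095*16 + 5 = 16097525
  16097525*16 + 10 (A) = 257560410
Decimal = 257560410

257560410


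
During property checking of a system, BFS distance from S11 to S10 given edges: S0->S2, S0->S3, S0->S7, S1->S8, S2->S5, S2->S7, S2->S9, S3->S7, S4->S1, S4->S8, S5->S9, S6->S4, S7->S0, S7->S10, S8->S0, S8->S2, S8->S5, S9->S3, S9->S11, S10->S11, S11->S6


BFS layer-by-layer from S11:
  dist 0: {S11}
  dist 1: {S6}
  dist 2: {S4}
  dist 3: {S1, S8}
  dist 4: {S0, S2, S5}
  dist 5: {S3, S7, S9}
  dist 6: {S10}
  -> S10 reached at distance 6
Shortest path length = 6

6


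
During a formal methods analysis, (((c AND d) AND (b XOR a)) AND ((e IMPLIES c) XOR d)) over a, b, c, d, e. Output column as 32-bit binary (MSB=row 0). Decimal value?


Formula: (((c AND d) AND (b XOR a)) AND ((e IMPLIES c) XOR d)) over a, b, c, d, e (32 rows)
Evaluate each row (bits = a,b,c,d,e, MSB first):
  row 0 [00000]: (((0 AND 0) AND (0 XOR 0)) AND ((0 IMPLIES 0) XOR 0)) -> 0
  row 1 [00001]: (((0 AND 0) AND (0 XOR 0)) AND ((1 IMPLIES 0) XOR 0)) -> 0
  row 2 [00010]: (((0 AND 1) AND (0 XOR 0)) AND ((0 IMPLIES 0) XOR 1)) -> 0
  row 3 [00011]: (((0 AND 1) AND (0 XOR 0)) AND ((1 IMPLIES 0) XOR 1)) -> 0
  row 4 [00100]: (((1 AND 0) AND (0 XOR 0)) AND ((0 IMPLIES 1) XOR 0)) -> 0
  row 5 [00101]: (((1 AND 0) AND (0 XOR 0)) AND ((1 IMPLIES 1) XOR 0)) -> 0
  row 6 [00110]: (((1 AND 1) AND (0 XOR 0)) AND ((0 IMPLIES 1) XOR 1)) -> 0
  row 7 [00111]: (((1 AND 1) AND (0 XOR 0)) AND ((1 IMPLIES 1) XOR 1)) -> 0
  row 8 [01000]: (((0 AND 0) AND (1 XOR 0)) AND ((0 IMPLIES 0) XOR 0)) -> 0
  row 9 [01001]: (((0 AND 0) AND (1 XOR 0)) AND ((1 IMPLIES 0) XOR 0)) -> 0
  row 10 [01010]: (((0 AND 1) AND (1 XOR 0)) AND ((0 IMPLIES 0) XOR 1)) -> 0
  row 11 [01011]: (((0 AND 1) AND (1 XOR 0)) AND ((1 IMPLIES 0) XOR 1)) -> 0
  row 12 [01100]: (((1 AND 0) AND (1 XOR 0)) AND ((0 IMPLIES 1) XOR 0)) -> 0
  row 13 [01101]: (((1 AND 0) AND (1 XOR 0)) AND ((1 IMPLIES 1) XOR 0)) -> 0
  row 14 [01110]: (((1 AND 1) AND (1 XOR 0)) AND ((0 IMPLIES 1) XOR 1)) -> 0
  row 15 [01111]: (((1 AND 1) AND (1 XOR 0)) AND ((1 IMPLIES 1) XOR 1)) -> 0
  row 16 [10000]: (((0 AND 0) AND (0 XOR 1)) AND ((0 IMPLIES 0) XOR 0)) -> 0
  row 17 [10001]: (((0 AND 0) AND (0 XOR 1)) AND ((1 IMPLIES 0) XOR 0)) -> 0
  row 18 [10010]: (((0 AND 1) AND (0 XOR 1)) AND ((0 IMPLIES 0) XOR 1)) -> 0
  row 19 [10011]: (((0 AND 1) AND (0 XOR 1)) AND ((1 IMPLIES 0) XOR 1)) -> 0
  row 20 [10100]: (((1 AND 0) AND (0 XOR 1)) AND ((0 IMPLIES 1) XOR 0)) -> 0
  row 21 [10101]: (((1 AND 0) AND (0 XOR 1)) AND ((1 IMPLIES 1) XOR 0)) -> 0
  row 22 [10110]: (((1 AND 1) AND (0 XOR 1)) AND ((0 IMPLIES 1) XOR 1)) -> 0
  row 23 [10111]: (((1 AND 1) AND (0 XOR 1)) AND ((1 IMPLIES 1) XOR 1)) -> 0
  row 24 [11000]: (((0 AND 0) AND (1 XOR 1)) AND ((0 IMPLIES 0) XOR 0)) -> 0
  row 25 [11001]: (((0 AND 0) AND (1 XOR 1)) AND ((1 IMPLIES 0) XOR 0)) -> 0
  row 26 [11010]: (((0 AND 1) AND (1 XOR 1)) AND ((0 IMPLIES 0) XOR 1)) -> 0
  row 27 [11011]: (((0 AND 1) AND (1 XOR 1)) AND ((1 IMPLIES 0) XOR 1)) -> 0
  row 28 [11100]: (((1 AND 0) AND (1 XOR 1)) AND ((0 IMPLIES 1) XOR 0)) -> 0
  row 29 [11101]: (((1 AND 0) AND (1 XOR 1)) AND ((1 IMPLIES 1) XOR 0)) -> 0
  row 30 [11110]: (((1 AND 1) AND (1 XOR 1)) AND ((0 IMPLIES 1) XOR 1)) -> 0
  row 31 [11111]: (((1 AND 1) AND (1 XOR 1)) AND ((1 IMPLIES 1) XOR 1)) -> 0
Full result column, 4 rows per line (a,b,c fixed per line; d,e runs 00..11 left to right):
  rows 0-3 [a,b,c=000]: 0000  = hex 0
  rows 4-7 [a,b,c=001]: 0000  = hex 0
  rows 8-11 [a,b,c=010]: 0000  = hex 0
  rows 12-15 [a,b,c=011]: 0000  = hex 0
  rows 16-19 [a,b,c=100]: 0000  = hex 0
  rows 20-23 [a,b,c=101]: 0000  = hex 0
  rows 24-27 [a,b,c=110]: 0000  = hex 0
  rows 28-31 [a,b,c=111]: 0000  = hex 0
Output column (row 0 .. row 31) = 00000000000000000000000000000000
Output column grouped in 4s = 0000 0000 0000 0000 0000 0000 0000 0000 = 0x00000000
Convert to decimal digit by digit (value = value*16 + digit):
  0 -> 0
  0*16 + 0 = 0
  0*16 + 0 = 0
  0*16 + 0 = 0
  0*16 + 0 = 0
  0*16 + 0 = 0
  0*16 + 0 = 0
  0*16 + 0 = 0
Decimal = 0

0


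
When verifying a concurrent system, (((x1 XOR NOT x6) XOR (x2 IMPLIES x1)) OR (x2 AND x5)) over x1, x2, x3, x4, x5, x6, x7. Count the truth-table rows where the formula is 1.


Formula: (((x1 XOR NOT x6) XOR (x2 IMPLIES x1)) OR (x2 AND x5)) over 7 vars (128 rows)
Evaluate each row (x1, x2, x3, x4, x5, x6, x7 as bits, MSB first):
  row 0 [0000000]: (((0 XOR NOT 0) XOR (0 IMPLIES 0)) OR (0 AND 0)) -> 0
  row 1 [0000001]: (((0 XOR NOT 0) XOR (0 IMPLIES 0)) OR (0 AND 0)) -> 0
  row 2 [0000010]: (((0 XOR NOT 1) XOR (0 IMPLIES 0)) OR (0 AND 0)) -> 1
  row 3 [0000011]: (((0 XOR NOT 1) XOR (0 IMPLIES 0)) OR (0 AND 0)) -> 1
  row 4 [0000100]: (((0 XOR NOT 0) XOR (0 IMPLIES 0)) OR (0 AND 1)) -> 0
  (every remaining row is evaluated the same way; all 128 results are listed next)
Full result column, 8 rows per line (x1,x2,x3,x4 fixed per line; x5,x6,x7 runs 000..111 left to right):
  rows 0-7 [x1,x2,x3,x4=0000]: 00110011  (ones: 4)
  rows 8-15 [x1,x2,x3,x4=0001]: 00110011  (ones: 4)
  rows 16-23 [x1,x2,x3,x4=0010]: 00110011  (ones: 4)
  rows 24-31 [x1,x2,x3,x4=0011]: 00110011  (ones: 4)
  rows 32-39 [x1,x2,x3,x4=0100]: 11001111  (ones: 6)
  rows 40-47 [x1,x2,x3,x4=0101]: 11001111  (ones: 6)
  rows 48-55 [x1,x2,x3,x4=0110]: 11001111  (ones: 6)
  rows 56-63 [x1,x2,x3,x4=0111]: 11001111  (ones: 6)
  rows 64-71 [x1,x2,x3,x4=1000]: 11001100  (ones: 4)
  rows 72-79 [x1,x2,x3,x4=1001]: 11001100  (ones: 4)
  rows 80-87 [x1,x2,x3,x4=1010]: 11001100  (ones: 4)
  rows 88-95 [x1,x2,x3,x4=1011]: 11001100  (ones: 4)
  rows 96-103 [x1,x2,x3,x4=1100]: 11001111  (ones: 6)
  rows 104-111 [x1,x2,x3,x4=1101]: 11001111  (ones: 6)
  rows 112-119 [x1,x2,x3,x4=1110]: 11001111  (ones: 6)
  rows 120-127 [x1,x2,x3,x4=1111]: 11001111  (ones: 6)
Count of 1-rows = 4+4+4+4+6+6+6+6+4+4+4+4+6+6+6+6 = 80

80


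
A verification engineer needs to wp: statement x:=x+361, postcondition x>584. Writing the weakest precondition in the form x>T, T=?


Formula: wp(x:=E, P) = P[E/x] (substitute E for x in postcondition)
Step 1: Postcondition: x>584
Step 2: Substitute x+361 for x: x+361>584
Step 3: Solve for x: x > 584-361 = 223

223


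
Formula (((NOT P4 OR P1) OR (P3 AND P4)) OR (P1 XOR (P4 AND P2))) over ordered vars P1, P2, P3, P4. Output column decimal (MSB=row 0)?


Formula: (((NOT P4 OR P1) OR (P3 AND P4)) OR (P1 XOR (P4 AND P2))) over P1, P2, P3, P4 (16 rows)
Evaluate each row (bits = P1,P2,P3,P4, MSB first):
  row 0 [0000]: (((NOT 0 OR 0) OR (0 AND 0)) OR (0 XOR (0 AND 0))) -> 1
  row 1 [0001]: (((NOT 1 OR 0) OR (0 AND 1)) OR (0 XOR (1 AND 0))) -> 0
  row 2 [0010]: (((NOT 0 OR 0) OR (1 AND 0)) OR (0 XOR (0 AND 0))) -> 1
  row 3 [0011]: (((NOT 1 OR 0) OR (1 AND 1)) OR (0 XOR (1 AND 0))) -> 1
  row 4 [0100]: (((NOT 0 OR 0) OR (0 AND 0)) OR (0 XOR (0 AND 1))) -> 1
  row 5 [0101]: (((NOT 1 OR 0) OR (0 AND 1)) OR (0 XOR (1 AND 1))) -> 1
  row 6 [0110]: (((NOT 0 OR 0) OR (1 AND 0)) OR (0 XOR (0 AND 1))) -> 1
  row 7 [0111]: (((NOT 1 OR 0) OR (1 AND 1)) OR (0 XOR (1 AND 1))) -> 1
  row 8 [1000]: (((NOT 0 OR 1) OR (0 AND 0)) OR (1 XOR (0 AND 0))) -> 1
  row 9 [1001]: (((NOT 1 OR 1) OR (0 AND 1)) OR (1 XOR (1 AND 0))) -> 1
  row 10 [1010]: (((NOT 0 OR 1) OR (1 AND 0)) OR (1 XOR (0 AND 0))) -> 1
  row 11 [1011]: (((NOT 1 OR 1) OR (1 AND 1)) OR (1 XOR (1 AND 0))) -> 1
  row 12 [1100]: (((NOT 0 OR 1) OR (0 AND 0)) OR (1 XOR (0 AND 1))) -> 1
  row 13 [1101]: (((NOT 1 OR 1) OR (0 AND 1)) OR (1 XOR (1 AND 1))) -> 1
  row 14 [1110]: (((NOT 0 OR 1) OR (1 AND 0)) OR (1 XOR (0 AND 1))) -> 1
  row 15 [1111]: (((NOT 1 OR 1) OR (1 AND 1)) OR (1 XOR (1 AND 1))) -> 1
Full result column, 4 rows per line (P1,P2 fixed per line; P3,P4 runs 00..11 left to right):
  rows 0-3 [P1,P2=00]: 1011  = hex B
  rows 4-7 [P1,P2=01]: 1111  = hex F
  rows 8-11 [P1,P2=10]: 1111  = hex F
  rows 12-15 [P1,P2=11]: 1111  = hex F
Output column (row 0 .. row 15) = 1011111111111111
Output column grouped in 4s = 1011 1111 1111 1111 = 0xBFFF
Convert to decimal digit by digit (value = value*16 + digit):
  B -> 11
  11*16 + 15 (F) = 191
  191*16 + 15 (F) = 3071
  3071*16 + 15 (F) = 49151
Decimal = 49151

49151


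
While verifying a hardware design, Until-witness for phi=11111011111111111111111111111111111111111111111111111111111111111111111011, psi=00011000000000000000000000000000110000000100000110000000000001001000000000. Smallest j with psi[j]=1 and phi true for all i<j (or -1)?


(phi U psi) at 0: need smallest j with psi[j]=1 and phi[i]=1 for all i in [0,j).
Scan from step 0:
  step 0: phi=1, psi=0 -> continue
  step 1: phi=1, psi=0 -> continue
  step 2: phi=1, psi=0 -> continue
  step 3: psi=1 and phi held for [0,3) -> witness found
Witness step = 3

3


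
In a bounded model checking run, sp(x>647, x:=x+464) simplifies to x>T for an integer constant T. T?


Formula: sp(P, x:=E) = exists old_x. (x = E[old_x/x]) AND P[old_x/x] (old_x is the value of x before the assignment; eliminate old_x by solving x = E[old_x/x] for old_x)
Step 1: Precondition P: x>647, i.e. old_x > 647
Step 2: Assignment gives x = old_x + 464, so old_x = x - 464
Step 3: Substitute into P: x - 464 > 647
Step 4: Simplify: x > 647+464 = 1111

1111


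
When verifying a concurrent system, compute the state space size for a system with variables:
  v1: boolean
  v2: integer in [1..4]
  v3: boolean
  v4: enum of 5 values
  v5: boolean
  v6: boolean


State space = product of domain sizes of all variables.
Domain sizes:
  v1 (boolean): 2
  v2 (integer in [1..4]): 4
  v3 (boolean): 2
  v4 (enum of 5 values): 5
  v5 (boolean): 2
  v6 (boolean): 2
Product = 2 * 4 * 2 * 5 * 2 * 2 = 320

320


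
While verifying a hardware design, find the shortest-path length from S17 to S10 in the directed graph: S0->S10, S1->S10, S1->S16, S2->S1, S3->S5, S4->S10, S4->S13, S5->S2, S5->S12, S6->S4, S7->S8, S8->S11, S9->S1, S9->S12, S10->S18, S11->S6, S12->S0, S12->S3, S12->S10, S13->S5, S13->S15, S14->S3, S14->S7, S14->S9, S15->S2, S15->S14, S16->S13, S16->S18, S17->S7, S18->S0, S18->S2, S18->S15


BFS layer-by-layer from S17:
  dist 0: {S17}
  dist 1: {S7}
  dist 2: {S8}
  dist 3: {S11}
  dist 4: {S6}
  dist 5: {S4}
  dist 6: {S10, S13}
  -> S10 reached at distance 6
Shortest path length = 6

6


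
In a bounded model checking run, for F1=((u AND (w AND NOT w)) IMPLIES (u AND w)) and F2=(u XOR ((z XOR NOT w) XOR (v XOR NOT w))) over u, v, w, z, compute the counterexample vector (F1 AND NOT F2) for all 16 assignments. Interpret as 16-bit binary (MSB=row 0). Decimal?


F1 = ((u AND (w AND NOT w)) IMPLIES (u AND w))
F2 = (u XOR ((z XOR NOT w) XOR (v XOR NOT w)))
Counterexample to F1=>F2 is where F1=1 and F2=0.
Evaluate each row (bits = u,v,w,z, MSB first):
  row 0 [0000]: F1=1 F2=0 -> F1&~F2 -> 1
  row 1 [0001]: F1=1 F2=1 -> F1&~F2 -> 0
  row 2 [0010]: F1=1 F2=0 -> F1&~F2 -> 1
  row 3 [0011]: F1=1 F2=1 -> F1&~F2 -> 0
  row 4 [0100]: F1=1 F2=1 -> F1&~F2 -> 0
  row 5 [0101]: F1=1 F2=0 -> F1&~F2 -> 1
  row 6 [0110]: F1=1 F2=1 -> F1&~F2 -> 0
  row 7 [0111]: F1=1 F2=0 -> F1&~F2 -> 1
  row 8 [1000]: F1=1 F2=1 -> F1&~F2 -> 0
  row 9 [1001]: F1=1 F2=0 -> F1&~F2 -> 1
  row 10 [1010]: F1=1 F2=1 -> F1&~F2 -> 0
  row 11 [1011]: F1=1 F2=0 -> F1&~F2 -> 1
  row 12 [1100]: F1=1 F2=0 -> F1&~F2 -> 1
  row 13 [1101]: F1=1 F2=1 -> F1&~F2 -> 0
  row 14 [1110]: F1=1 F2=0 -> F1&~F2 -> 1
  row 15 [1111]: F1=1 F2=1 -> F1&~F2 -> 0
Full result column, 4 rows per line (u,v fixed per line; w,z runs 00..11 left to right):
  rows 0-3 [u,v=00]: 1010  = hex A
  rows 4-7 [u,v=01]: 0101  = hex 5
  rows 8-11 [u,v=10]: 0101  = hex 5
  rows 12-15 [u,v=11]: 1010  = hex A
Counterexample vector (row 0 .. row 15) = 1010010101011010
Output column grouped in 4s = 1010 0101 0101 1010 = 0xA55A
Convert to decimal digit by digit (value = value*16 + digit):
  A -> 10
  10*16 + 5 = 165
  165*16 + 5 = 2645
  2645*16 + 10 (A) = 42330
Decimal = 42330

42330


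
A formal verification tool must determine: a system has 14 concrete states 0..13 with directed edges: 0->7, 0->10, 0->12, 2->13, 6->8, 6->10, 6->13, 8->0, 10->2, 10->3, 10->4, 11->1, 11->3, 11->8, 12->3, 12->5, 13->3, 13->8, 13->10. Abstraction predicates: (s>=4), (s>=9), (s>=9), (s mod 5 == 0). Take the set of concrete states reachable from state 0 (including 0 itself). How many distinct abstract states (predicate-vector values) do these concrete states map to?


BFS from 0:
Concrete reachable: {0, 2, 3, 4, 5, 7, 8, 10, 12, 13}
Abstract via predicates (s>=4), (s>=9), (s>=9), (s mod 5 == 0):
  (0,0,0,0) <- {2, 3}
  (0,0,0,1) <- {0}
  (1,0,0,0) <- {4, 7, 8}
  (1,0,0,1) <- {5}
  (1,1,1,0) <- {12, 13}
  (1,1,1,1) <- {10}
Distinct abstract states = 6

6


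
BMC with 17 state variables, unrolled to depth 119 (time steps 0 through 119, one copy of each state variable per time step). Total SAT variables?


BMC unrolls to depth k, creating one copy of each state var for steps 0..k.
Step count = 119 + 1 = 120 (steps 0 through 119)
Vars per step = 17
Total = 17 * 120 = 2040

2040


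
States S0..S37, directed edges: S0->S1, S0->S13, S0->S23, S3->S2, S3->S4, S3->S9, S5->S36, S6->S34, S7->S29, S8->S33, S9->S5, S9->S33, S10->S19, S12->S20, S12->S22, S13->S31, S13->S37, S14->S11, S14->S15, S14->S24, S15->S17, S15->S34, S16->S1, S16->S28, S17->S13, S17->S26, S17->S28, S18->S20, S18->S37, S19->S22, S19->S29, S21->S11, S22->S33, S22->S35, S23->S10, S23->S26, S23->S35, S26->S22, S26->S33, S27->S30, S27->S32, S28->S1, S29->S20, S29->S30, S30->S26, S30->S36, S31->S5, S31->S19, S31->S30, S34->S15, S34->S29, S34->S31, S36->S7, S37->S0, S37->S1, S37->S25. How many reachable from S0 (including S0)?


BFS from S0:
  layer 0: {S0}
  layer 1: {S1, S13, S23}
  layer 2: {S10, S26, S31, S35, S37}
  layer 3: {S5, S19, S22, S25, S30, S33}
  layer 4: {S29, S36}
  layer 5: {S7, S20}
Reachable set: {S0, S1, S5, S7, S10, S13, S19, S20, S22, S23, S25, S26, S29, S30, S31, S33, S35, S36, S37}
Count = 19

19


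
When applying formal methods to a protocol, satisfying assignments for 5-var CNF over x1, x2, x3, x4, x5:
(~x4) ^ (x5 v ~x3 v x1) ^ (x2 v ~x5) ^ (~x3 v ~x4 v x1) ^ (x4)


CNF with 5 clauses over 5 vars (32 assignments).
An assignment satisfies CNF iff every clause has >=1 true literal.
Check each row (bits = x1,x2,x3,x4,x5; clause T/F shown):
  row 0 [00000]: clauses=TTTTF -> 0
  row 1 [00001]: clauses=TTFTF -> 0
  row 2 [00010]: clauses=FTTTT -> 0
  row 3 [00011]: clauses=FTFTT -> 0
  row 4 [00100]: clauses=TFTTF -> 0
  row 5 [00101]: clauses=TTFTF -> 0
  row 6 [00110]: clauses=FFTFT -> 0
  row 7 [00111]: clauses=FTFFT -> 0
  row 8 [01000]: clauses=TTTTF -> 0
  row 9 [01001]: clauses=TTTTF -> 0
  row 10 [01010]: clauses=FTTTT -> 0
  row 11 [01011]: clauses=FTTTT -> 0
  row 12 [01100]: clauses=TFTTF -> 0
  row 13 [01101]: clauses=TTTTF -> 0
  row 14 [01110]: clauses=FFTFT -> 0
  row 15 [01111]: clauses=FTTFT -> 0
  row 16 [10000]: clauses=TTTTF -> 0
  row 17 [10001]: clauses=TTFTF -> 0
  row 18 [10010]: clauses=FTTTT -> 0
  row 19 [10011]: clauses=FTFTT -> 0
  row 20 [10100]: clauses=TTTTF -> 0
  row 21 [10101]: clauses=TTFTF -> 0
  row 22 [10110]: clauses=FTTTT -> 0
  row 23 [10111]: clauses=FTFTT -> 0
  row 24 [11000]: clauses=TTTTF -> 0
  row 25 [11001]: clauses=TTTTF -> 0
  row 26 [11010]: clauses=FTTTT -> 0
  row 27 [11011]: clauses=FTTTT -> 0
  row 28 [11100]: clauses=TTTTF -> 0
  row 29 [11101]: clauses=TTTTF -> 0
  row 30 [11110]: clauses=FTTTT -> 0
  row 31 [11111]: clauses=FTTTT -> 0
Full result column, 8 rows per line (x1,x2 fixed per line; x3,x4,x5 runs 000..111 left to right):
  rows 0-7 [x1,x2=00]: 00000000  (ones: 0)
  rows 8-15 [x1,x2=01]: 00000000  (ones: 0)
  rows 16-23 [x1,x2=10]: 00000000  (ones: 0)
  rows 24-31 [x1,x2=11]: 00000000  (ones: 0)
Satisfying assignments = 0+0+0+0 = 0

0


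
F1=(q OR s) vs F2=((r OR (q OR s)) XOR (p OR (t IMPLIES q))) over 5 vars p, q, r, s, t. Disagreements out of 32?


F1 = (q OR s)
F2 = ((r OR (q OR s)) XOR (p OR (t IMPLIES q)))
Evaluate both on each of 32 rows (bits = p,q,r,s,t):
  row 0 [00000]: F1=0 F2=1 (differ) -> 1
  row 1 [00001]: F1=0 F2=0 -> 0
  row 2 [00010]: F1=1 F2=0 (differ) -> 1
  row 3 [00011]: F1=1 F2=1 -> 0
  row 4 [00100]: F1=0 F2=0 -> 0
  row 5 [00101]: F1=0 F2=1 (differ) -> 1
  row 6 [00110]: F1=1 F2=0 (differ) -> 1
  row 7 [00111]: F1=1 F2=1 -> 0
  row 8 [01000]: F1=1 F2=0 (differ) -> 1
  row 9 [01001]: F1=1 F2=0 (differ) -> 1
  row 10 [01010]: F1=1 F2=0 (differ) -> 1
  row 11 [01011]: F1=1 F2=0 (differ) -> 1
  row 12 [01100]: F1=1 F2=0 (differ) -> 1
  row 13 [01101]: F1=1 F2=0 (differ) -> 1
  row 14 [01110]: F1=1 F2=0 (differ) -> 1
  row 15 [01111]: F1=1 F2=0 (differ) -> 1
  row 16 [10000]: F1=0 F2=1 (differ) -> 1
  row 17 [10001]: F1=0 F2=1 (differ) -> 1
  row 18 [10010]: F1=1 F2=0 (differ) -> 1
  row 19 [10011]: F1=1 F2=0 (differ) -> 1
  row 20 [10100]: F1=0 F2=0 -> 0
  row 21 [10101]: F1=0 F2=0 -> 0
  row 22 [10110]: F1=1 F2=0 (differ) -> 1
  row 23 [10111]: F1=1 F2=0 (differ) -> 1
  row 24 [11000]: F1=1 F2=0 (differ) -> 1
  row 25 [11001]: F1=1 F2=0 (differ) -> 1
  row 26 [11010]: F1=1 F2=0 (differ) -> 1
  row 27 [11011]: F1=1 F2=0 (differ) -> 1
  row 28 [11100]: F1=1 F2=0 (differ) -> 1
  row 29 [11101]: F1=1 F2=0 (differ) -> 1
  row 30 [11110]: F1=1 F2=0 (differ) -> 1
  row 31 [11111]: F1=1 F2=0 (differ) -> 1
Full result column, 8 rows per line (p,q fixed per line; r,s,t runs 000..111 left to right):
  rows 0-7 [p,q=00]: 10100110  (ones: 4)
  rows 8-15 [p,q=01]: 11111111  (ones: 8)
  rows 16-23 [p,q=10]: 11110011  (ones: 6)
  rows 24-31 [p,q=11]: 11111111  (ones: 8)
Disagreements = 4+8+6+8 = 26

26


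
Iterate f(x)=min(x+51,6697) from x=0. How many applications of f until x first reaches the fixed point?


Step 1: x=0, cap=6697, increment=51
Step 2: x grows by 51 each step until capped at 6697; fixed point is x=6697
Step 3: iterations = ceil(6697/51) = 132

132


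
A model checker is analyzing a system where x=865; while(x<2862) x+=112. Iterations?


Step 1: x goes from 865 toward 2862 by 112; the body runs while x<2862, so iterations = ceil((bound-start)/step)
Step 2: Distance=1997
Step 3: ceil(1997/112)=18

18


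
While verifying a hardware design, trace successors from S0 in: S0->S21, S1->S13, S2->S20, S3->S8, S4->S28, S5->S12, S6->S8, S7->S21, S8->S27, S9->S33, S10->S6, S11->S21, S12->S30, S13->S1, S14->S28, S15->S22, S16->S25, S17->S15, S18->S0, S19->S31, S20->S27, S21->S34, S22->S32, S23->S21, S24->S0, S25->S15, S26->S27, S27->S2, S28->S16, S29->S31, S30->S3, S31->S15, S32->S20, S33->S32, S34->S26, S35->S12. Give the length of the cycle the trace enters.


Trace from S0 until a state repeats:
  S0 -> S21 -> S34 -> S26 -> S27 -> S2 -> S20 -> S27
S27 first seen at step 4, revisited at step 7.
Cycle length = 7 - 4 = 3

3
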